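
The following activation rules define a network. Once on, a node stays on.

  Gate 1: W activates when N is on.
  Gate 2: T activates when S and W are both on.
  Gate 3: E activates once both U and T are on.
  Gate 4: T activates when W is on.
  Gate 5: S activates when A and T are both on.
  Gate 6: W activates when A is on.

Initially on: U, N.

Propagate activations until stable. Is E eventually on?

Yes

Gate 1: N on → W on.
Gate 4: W on → T on.
Gate 3: U and T on → E on.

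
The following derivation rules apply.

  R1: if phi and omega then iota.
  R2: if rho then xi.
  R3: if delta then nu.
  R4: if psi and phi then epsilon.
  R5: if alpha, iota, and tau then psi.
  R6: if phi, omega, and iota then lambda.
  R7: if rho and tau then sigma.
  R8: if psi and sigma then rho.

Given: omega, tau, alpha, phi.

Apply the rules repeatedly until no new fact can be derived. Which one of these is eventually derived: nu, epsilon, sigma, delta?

epsilon

From phi and omega, R1 gives iota.
alpha, iota, and tau hold, so psi follows (R5).
From psi and phi, R4 gives epsilon.
No rule produces delta, and it is not given. sigma would need rho and tau (R7), but rho is never established. nu would need delta (R3), but delta is never established.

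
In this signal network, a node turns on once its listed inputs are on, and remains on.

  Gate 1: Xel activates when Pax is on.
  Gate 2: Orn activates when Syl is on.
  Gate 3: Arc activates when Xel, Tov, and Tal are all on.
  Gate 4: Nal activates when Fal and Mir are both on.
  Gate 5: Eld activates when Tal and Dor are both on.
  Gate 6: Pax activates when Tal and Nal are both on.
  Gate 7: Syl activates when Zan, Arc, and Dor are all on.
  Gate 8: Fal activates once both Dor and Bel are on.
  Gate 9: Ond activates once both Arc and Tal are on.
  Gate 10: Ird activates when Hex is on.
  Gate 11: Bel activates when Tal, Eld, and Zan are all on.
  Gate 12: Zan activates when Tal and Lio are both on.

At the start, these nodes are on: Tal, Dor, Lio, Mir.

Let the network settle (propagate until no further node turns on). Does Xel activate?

Yes

Tal and Dor are on, so Eld activates (Gate 5).
Tal and Lio are on, so Zan activates (Gate 12).
Tal, Eld, and Zan are on, so Bel activates (Gate 11).
Gate 8: Dor and Bel on → Fal on.
Gate 4: Fal and Mir on → Nal on.
Gate 6: Tal and Nal on → Pax on.
Pax is on, so Xel activates (Gate 1).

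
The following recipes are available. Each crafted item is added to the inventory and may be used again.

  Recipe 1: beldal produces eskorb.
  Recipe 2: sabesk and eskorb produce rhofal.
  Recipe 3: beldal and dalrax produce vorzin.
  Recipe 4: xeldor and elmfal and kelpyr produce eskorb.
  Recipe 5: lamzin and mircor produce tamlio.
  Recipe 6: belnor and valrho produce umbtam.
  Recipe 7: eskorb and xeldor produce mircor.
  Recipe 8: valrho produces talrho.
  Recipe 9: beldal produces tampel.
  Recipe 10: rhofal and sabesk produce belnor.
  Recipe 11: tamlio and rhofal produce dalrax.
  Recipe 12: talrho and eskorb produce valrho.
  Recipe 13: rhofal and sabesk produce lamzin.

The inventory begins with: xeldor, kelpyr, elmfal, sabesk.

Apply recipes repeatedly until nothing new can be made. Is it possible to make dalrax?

Using Recipe 4, xeldor, elmfal, and kelpyr make eskorb.
Using Recipe 2, sabesk and eskorb make rhofal.
Using Recipe 7, eskorb and xeldor make mircor.
Using Recipe 13, rhofal and sabesk make lamzin.
lamzin and mircor → tamlio (Recipe 5).
Using Recipe 11, tamlio and rhofal make dalrax.

Yes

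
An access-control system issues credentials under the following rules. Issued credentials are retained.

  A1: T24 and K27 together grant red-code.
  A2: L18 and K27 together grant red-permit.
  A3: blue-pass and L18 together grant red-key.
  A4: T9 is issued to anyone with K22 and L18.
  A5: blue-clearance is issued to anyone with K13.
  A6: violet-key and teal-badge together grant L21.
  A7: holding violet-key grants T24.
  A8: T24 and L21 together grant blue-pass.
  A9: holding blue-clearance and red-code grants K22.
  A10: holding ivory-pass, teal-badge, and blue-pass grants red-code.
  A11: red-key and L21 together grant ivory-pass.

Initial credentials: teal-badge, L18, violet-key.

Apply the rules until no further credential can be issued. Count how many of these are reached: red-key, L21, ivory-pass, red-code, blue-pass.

5

Holding violet-key and teal-badge grants L21 (A6).
Holding violet-key grants T24 (A7).
Holding T24 and L21 grants blue-pass (A8).
Holding blue-pass and L18 grants red-key (A3).
Holding red-key and L21 grants ivory-pass (A11).
Holding ivory-pass, teal-badge, and blue-pass grants red-code (A10).
red-key: reached.
L21: reached.
ivory-pass: reached.
red-code: reached.
blue-pass: reached.
All 5 are reached.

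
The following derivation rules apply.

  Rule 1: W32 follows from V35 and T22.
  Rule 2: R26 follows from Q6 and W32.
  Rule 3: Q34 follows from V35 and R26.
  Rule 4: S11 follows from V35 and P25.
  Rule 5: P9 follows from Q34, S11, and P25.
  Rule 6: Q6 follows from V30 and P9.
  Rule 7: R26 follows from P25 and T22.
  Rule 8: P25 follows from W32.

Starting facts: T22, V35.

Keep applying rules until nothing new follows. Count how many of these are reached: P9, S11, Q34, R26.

4

From V35 and T22, Rule 1 gives W32.
W32 holds, so P25 follows (Rule 8).
P25 and T22 hold, so R26 follows (Rule 7).
V35 and P25 hold, so S11 follows (Rule 4).
From V35 and R26, Rule 3 gives Q34.
From Q34, S11, and P25, Rule 5 gives P9.
P9: reached.
S11: reached.
Q34: reached.
R26: reached.
All 4 are reached.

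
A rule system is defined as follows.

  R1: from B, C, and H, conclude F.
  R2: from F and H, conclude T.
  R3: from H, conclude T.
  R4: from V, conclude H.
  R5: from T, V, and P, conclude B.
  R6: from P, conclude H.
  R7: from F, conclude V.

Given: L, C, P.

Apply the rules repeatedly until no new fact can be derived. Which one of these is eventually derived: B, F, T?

P holds, so H follows (R6).
H holds, so T follows (R3).
B would need T, V, and P (R5), but V is never established. F would need B, C, and H (R1), but B is never established.

T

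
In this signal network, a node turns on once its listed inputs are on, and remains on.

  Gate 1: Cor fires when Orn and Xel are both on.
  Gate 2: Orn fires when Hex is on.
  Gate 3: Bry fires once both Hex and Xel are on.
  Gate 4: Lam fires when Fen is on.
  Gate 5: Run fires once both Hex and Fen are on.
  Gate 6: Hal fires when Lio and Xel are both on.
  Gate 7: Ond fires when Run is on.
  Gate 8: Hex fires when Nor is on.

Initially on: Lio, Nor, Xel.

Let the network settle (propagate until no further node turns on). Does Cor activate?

Nor is on, so Hex fires (Gate 8).
Gate 2: Hex on → Orn on.
Gate 1: Orn and Xel on → Cor on.

Yes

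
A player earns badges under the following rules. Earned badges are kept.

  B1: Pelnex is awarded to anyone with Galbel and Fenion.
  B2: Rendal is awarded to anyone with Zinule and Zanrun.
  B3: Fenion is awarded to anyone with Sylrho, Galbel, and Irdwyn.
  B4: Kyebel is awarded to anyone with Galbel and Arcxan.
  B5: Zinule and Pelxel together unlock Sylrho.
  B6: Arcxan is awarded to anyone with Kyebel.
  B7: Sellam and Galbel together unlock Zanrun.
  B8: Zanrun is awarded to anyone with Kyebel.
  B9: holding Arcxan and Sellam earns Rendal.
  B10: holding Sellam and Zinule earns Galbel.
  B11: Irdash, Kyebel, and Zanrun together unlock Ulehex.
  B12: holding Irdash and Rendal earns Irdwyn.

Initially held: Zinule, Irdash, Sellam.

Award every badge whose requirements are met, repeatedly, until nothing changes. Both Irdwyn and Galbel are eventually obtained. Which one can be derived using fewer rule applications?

Galbel

Galbel: With Sellam and Zinule, Galbel is earned (B10). [1 rule application]
Irdwyn: With Sellam and Zinule, Galbel is earned (B10). With Sellam and Galbel, Zanrun is earned (B7). With Zinule and Zanrun, Rendal is earned (B2). With Irdash and Rendal, Irdwyn is earned (B12). [4 rule applications]
Galbel needs fewer.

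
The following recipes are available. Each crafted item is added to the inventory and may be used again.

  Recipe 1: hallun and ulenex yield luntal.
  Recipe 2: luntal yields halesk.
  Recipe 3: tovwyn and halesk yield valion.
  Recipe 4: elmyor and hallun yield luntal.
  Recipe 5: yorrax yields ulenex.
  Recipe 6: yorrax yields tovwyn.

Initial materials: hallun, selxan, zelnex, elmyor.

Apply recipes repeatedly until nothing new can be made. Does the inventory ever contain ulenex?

ulenex would need yorrax (Recipe 5), but yorrax is never obtained.

No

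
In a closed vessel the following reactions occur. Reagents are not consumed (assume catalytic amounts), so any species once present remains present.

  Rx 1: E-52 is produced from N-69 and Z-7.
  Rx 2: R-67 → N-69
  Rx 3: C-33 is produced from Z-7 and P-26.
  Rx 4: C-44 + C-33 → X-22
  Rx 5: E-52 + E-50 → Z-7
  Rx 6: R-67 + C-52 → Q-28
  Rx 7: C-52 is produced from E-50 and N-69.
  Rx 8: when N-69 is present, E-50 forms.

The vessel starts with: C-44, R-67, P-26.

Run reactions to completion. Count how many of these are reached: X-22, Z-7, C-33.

0

X-22 would need C-44 and C-33 (Rx 4), but C-33 never forms.
Z-7 would need E-52 and E-50 (Rx 5), but E-52 never forms.
C-33 would need Z-7 and P-26 (Rx 3), but Z-7 never forms.
None of the 3 are reached.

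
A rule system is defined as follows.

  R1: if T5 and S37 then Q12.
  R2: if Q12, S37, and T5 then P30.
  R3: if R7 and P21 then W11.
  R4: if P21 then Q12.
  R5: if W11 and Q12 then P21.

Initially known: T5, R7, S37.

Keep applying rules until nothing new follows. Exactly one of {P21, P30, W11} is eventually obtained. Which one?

T5 and S37 hold, so Q12 follows (R1).
Q12, S37, and T5 hold, so P30 follows (R2).
P21 would need W11 and Q12 (R5), but W11 is never established. W11 would need R7 and P21 (R3), but P21 is never established.

P30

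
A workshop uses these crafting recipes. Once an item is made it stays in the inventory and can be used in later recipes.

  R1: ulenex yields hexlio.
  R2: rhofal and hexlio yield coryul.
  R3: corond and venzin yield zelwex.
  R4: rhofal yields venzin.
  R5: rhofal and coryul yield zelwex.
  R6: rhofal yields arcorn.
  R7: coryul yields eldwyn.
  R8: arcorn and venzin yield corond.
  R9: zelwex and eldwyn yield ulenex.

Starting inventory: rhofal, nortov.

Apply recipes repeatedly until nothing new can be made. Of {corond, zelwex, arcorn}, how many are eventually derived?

3

Using R6, rhofal makes arcorn.
rhofal → venzin (R4).
Using R8, arcorn and venzin make corond.
Using R3, corond and venzin make zelwex.
corond: reached.
zelwex: reached.
arcorn: reached.
All 3 are reached.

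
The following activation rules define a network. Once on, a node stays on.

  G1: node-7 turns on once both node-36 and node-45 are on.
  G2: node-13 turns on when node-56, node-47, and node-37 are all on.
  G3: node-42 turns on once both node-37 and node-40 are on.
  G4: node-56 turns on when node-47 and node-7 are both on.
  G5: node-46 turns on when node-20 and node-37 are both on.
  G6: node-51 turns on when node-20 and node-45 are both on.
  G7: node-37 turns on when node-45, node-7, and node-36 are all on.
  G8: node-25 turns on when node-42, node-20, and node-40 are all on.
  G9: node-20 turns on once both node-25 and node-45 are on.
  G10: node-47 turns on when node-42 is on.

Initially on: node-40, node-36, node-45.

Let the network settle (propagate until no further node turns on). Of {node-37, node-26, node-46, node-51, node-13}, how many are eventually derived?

G1: node-36 and node-45 on → node-7 on.
G7: node-45, node-7, and node-36 on → node-37 on.
G3: node-37 and node-40 on → node-42 on.
G10: node-42 on → node-47 on.
node-47 and node-7 are on, so node-56 turns on (G4).
G2: node-56, node-47, and node-37 on → node-13 on.
node-37: reached.
No rule produces node-26, and it is not given.
node-46 would need node-20 and node-37 (G5), but node-20 never turns on.
node-51 would need node-20 and node-45 (G6), but node-20 never turns on.
node-13: reached.
Reached: node-37 and node-13 — 2 of the 5.

2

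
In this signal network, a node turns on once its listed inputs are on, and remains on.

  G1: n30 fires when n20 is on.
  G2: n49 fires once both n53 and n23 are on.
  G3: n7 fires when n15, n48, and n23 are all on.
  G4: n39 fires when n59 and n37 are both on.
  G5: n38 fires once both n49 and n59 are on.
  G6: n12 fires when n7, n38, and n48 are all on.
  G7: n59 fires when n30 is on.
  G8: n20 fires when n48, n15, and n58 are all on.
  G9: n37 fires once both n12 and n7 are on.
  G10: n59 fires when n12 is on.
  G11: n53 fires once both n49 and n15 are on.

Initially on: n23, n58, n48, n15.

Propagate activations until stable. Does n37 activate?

n37 would need n12 and n7 (G9), but n12 never turns on.

No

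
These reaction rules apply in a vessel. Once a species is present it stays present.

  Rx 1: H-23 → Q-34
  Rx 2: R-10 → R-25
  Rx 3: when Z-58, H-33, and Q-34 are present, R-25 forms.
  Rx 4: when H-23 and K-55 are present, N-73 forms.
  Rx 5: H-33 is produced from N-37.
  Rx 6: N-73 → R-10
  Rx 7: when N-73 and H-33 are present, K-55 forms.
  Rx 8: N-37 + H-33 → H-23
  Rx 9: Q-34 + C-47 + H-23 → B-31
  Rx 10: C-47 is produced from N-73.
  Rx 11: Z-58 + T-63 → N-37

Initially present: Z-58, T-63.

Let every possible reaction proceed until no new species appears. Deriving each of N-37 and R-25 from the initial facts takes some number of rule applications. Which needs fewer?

N-37: Z-58 and T-63 present → N-37 forms (Rx 11). [1 rule application]
R-25: Z-58 and T-63 present → N-37 forms (Rx 11). N-37 present → H-33 forms (Rx 5). N-37 and H-33 present → H-23 forms (Rx 8). H-23 present → Q-34 forms (Rx 1). Z-58, H-33, and Q-34 present → R-25 forms (Rx 3). [5 rule applications]
N-37 needs fewer.

N-37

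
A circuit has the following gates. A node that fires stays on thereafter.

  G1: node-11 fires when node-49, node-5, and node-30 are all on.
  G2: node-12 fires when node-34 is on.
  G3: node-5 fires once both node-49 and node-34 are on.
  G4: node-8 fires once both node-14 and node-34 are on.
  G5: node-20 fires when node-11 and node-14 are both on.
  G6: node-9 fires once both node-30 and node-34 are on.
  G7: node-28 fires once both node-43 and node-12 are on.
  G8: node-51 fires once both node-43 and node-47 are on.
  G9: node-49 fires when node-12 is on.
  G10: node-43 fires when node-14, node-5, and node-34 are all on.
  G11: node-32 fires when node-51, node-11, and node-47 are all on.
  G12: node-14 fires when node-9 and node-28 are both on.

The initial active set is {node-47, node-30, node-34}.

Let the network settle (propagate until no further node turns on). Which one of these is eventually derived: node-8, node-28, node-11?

node-11

G2: node-34 on → node-12 on.
G9: node-12 on → node-49 on.
G3: node-49 and node-34 on → node-5 on.
G1: node-49, node-5, and node-30 on → node-11 on.
node-8 would need node-14 and node-34 (G4), but node-14 never turns on. node-28 would need node-43 and node-12 (G7), but node-43 never turns on.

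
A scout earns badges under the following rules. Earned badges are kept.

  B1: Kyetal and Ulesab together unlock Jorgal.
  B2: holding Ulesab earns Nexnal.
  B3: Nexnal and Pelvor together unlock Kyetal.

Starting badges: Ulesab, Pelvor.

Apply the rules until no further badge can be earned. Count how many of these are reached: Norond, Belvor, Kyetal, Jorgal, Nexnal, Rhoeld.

3

With Ulesab, Nexnal is earned (B2).
With Nexnal and Pelvor, Kyetal is earned (B3).
With Kyetal and Ulesab, Jorgal is earned (B1).
No rule produces Norond, and it is not given.
No rule produces Belvor, and it is not given.
Kyetal: reached.
Jorgal: reached.
Nexnal: reached.
No rule produces Rhoeld, and it is not given.
Reached: Kyetal, Jorgal, and Nexnal — 3 of the 6.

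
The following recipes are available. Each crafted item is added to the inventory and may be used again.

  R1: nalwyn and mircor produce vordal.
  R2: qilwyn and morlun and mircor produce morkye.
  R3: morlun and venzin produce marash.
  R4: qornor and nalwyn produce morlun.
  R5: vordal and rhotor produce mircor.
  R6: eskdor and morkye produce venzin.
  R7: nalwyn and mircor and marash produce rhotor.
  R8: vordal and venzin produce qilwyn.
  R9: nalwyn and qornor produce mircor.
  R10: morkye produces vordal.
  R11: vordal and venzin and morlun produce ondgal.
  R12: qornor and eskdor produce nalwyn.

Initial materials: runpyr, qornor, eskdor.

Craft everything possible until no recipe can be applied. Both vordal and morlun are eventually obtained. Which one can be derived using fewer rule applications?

morlun

morlun: qornor and eskdor → nalwyn (R12). qornor and nalwyn → morlun (R4). [2 rule applications]
vordal: Using R12, qornor and eskdor make nalwyn. nalwyn and qornor → mircor (R9). nalwyn and mircor → vordal (R1). [3 rule applications]
morlun needs fewer.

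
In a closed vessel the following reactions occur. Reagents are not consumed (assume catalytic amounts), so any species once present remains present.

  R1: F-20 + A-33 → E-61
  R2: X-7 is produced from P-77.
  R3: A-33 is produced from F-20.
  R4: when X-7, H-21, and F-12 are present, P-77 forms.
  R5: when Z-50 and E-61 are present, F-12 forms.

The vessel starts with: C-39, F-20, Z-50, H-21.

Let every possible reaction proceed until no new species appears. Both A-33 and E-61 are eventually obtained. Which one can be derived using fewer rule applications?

A-33: F-20 present → A-33 forms (R3). [1 rule application]
E-61: F-20 present → A-33 forms (R3). F-20 and A-33 present → E-61 forms (R1). [2 rule applications]
A-33 needs fewer.

A-33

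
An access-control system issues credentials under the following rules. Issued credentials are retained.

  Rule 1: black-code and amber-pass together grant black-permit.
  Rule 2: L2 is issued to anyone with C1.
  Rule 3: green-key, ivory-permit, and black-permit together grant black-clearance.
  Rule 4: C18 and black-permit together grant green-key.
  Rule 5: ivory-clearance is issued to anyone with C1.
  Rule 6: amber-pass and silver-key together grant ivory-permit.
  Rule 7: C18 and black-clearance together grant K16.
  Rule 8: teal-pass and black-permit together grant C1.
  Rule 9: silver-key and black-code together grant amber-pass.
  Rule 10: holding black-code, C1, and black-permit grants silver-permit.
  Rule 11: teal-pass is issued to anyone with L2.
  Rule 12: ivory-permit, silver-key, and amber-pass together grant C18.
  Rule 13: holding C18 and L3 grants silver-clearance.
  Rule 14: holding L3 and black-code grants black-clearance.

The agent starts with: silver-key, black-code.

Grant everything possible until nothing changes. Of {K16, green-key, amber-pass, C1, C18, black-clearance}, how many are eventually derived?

5

Holding silver-key and black-code grants amber-pass (Rule 9).
Holding amber-pass and silver-key grants ivory-permit (Rule 6).
Holding black-code and amber-pass grants black-permit (Rule 1).
Holding ivory-permit, silver-key, and amber-pass grants C18 (Rule 12).
Holding C18 and black-permit grants green-key (Rule 4).
Holding green-key, ivory-permit, and black-permit grants black-clearance (Rule 3).
Holding C18 and black-clearance grants K16 (Rule 7).
K16: reached.
green-key: reached.
amber-pass: reached.
C1 would need teal-pass and black-permit (Rule 8), but teal-pass is never granted.
C18: reached.
black-clearance: reached.
Reached: K16, green-key, amber-pass, C18, and black-clearance — 5 of the 6.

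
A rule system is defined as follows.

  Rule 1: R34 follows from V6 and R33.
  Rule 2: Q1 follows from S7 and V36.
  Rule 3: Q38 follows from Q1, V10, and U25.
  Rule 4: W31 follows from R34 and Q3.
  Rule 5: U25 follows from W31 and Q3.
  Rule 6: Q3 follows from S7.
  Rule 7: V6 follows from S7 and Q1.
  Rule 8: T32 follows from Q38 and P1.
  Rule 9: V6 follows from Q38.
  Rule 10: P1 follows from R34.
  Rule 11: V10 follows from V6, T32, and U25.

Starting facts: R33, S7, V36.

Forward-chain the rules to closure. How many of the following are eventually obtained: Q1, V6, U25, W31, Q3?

From S7 and V36, Rule 2 gives Q1.
From S7, Rule 6 gives Q3.
S7 and Q1 hold, so V6 follows (Rule 7).
V6 and R33 hold, so R34 follows (Rule 1).
From R34 and Q3, Rule 4 gives W31.
W31 and Q3 hold, so U25 follows (Rule 5).
Q1: reached.
V6: reached.
U25: reached.
W31: reached.
Q3: reached.
All 5 are reached.

5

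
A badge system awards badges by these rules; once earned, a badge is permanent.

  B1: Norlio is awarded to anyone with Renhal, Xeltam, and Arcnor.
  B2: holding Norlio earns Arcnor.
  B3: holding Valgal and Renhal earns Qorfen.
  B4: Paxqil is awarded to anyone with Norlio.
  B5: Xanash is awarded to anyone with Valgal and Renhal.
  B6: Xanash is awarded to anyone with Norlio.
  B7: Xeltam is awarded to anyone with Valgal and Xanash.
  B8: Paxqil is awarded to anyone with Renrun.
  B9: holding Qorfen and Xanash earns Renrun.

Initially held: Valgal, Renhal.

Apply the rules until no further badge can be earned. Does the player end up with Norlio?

No

Norlio would need Renhal, Xeltam, and Arcnor (B1), but Arcnor is never earned.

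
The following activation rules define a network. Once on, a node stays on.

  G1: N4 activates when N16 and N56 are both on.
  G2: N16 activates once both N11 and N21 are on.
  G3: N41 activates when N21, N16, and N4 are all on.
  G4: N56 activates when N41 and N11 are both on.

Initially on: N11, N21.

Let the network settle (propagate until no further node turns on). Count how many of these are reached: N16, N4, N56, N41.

N11 and N21 are on, so N16 activates (G2).
N16: reached.
N4 would need N16 and N56 (G1), but N56 never turns on.
N56 would need N41 and N11 (G4), but N41 never turns on.
N41 would need N21, N16, and N4 (G3), but N4 never turns on.
Reached: N16 — 1 of the 4.

1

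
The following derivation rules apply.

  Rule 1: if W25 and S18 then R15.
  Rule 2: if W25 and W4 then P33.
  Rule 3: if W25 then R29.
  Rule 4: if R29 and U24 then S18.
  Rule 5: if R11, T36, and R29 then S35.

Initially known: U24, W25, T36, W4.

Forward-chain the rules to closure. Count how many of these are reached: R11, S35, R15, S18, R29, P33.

4

From W25, Rule 3 gives R29.
W25 and W4 hold, so P33 follows (Rule 2).
R29 and U24 hold, so S18 follows (Rule 4).
W25 and S18 hold, so R15 follows (Rule 1).
No rule produces R11, and it is not given.
S35 would need R11, T36, and R29 (Rule 5), but R11 is never established.
R15: reached.
S18: reached.
R29: reached.
P33: reached.
Reached: R15, S18, R29, and P33 — 4 of the 6.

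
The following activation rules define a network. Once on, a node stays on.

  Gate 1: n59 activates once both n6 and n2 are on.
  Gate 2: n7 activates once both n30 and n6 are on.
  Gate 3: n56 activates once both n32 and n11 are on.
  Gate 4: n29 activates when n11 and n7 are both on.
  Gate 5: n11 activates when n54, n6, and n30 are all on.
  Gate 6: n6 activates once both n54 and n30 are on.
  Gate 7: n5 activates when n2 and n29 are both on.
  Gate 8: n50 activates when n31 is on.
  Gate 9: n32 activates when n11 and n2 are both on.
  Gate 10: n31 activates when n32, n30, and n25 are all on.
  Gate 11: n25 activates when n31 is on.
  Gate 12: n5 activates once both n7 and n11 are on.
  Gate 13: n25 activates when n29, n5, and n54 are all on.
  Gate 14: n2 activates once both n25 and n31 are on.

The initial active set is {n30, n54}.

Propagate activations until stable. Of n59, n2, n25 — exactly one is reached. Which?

n54 and n30 are on, so n6 activates (Gate 6).
Gate 5: n54, n6, and n30 on → n11 on.
n30 and n6 are on, so n7 activates (Gate 2).
n7 and n11 are on, so n5 activates (Gate 12).
Gate 4: n11 and n7 on → n29 on.
Gate 13: n29, n5, and n54 on → n25 on.
n2 would need n25 and n31 (Gate 14), but n31 never turns on. n59 would need n6 and n2 (Gate 1), but n2 never turns on.

n25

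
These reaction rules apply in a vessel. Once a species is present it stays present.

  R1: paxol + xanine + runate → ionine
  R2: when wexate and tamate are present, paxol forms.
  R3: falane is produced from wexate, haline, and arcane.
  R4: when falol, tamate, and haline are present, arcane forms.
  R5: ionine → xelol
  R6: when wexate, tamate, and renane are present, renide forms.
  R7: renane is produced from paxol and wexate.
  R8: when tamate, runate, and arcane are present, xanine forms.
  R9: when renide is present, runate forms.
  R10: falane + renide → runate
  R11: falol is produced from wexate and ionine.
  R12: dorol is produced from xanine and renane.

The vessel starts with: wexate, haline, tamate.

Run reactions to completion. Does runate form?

wexate and tamate present → paxol forms (R2).
paxol and wexate present → renane forms (R7).
wexate, tamate, and renane present → renide forms (R6).
renide present → runate forms (R9).

Yes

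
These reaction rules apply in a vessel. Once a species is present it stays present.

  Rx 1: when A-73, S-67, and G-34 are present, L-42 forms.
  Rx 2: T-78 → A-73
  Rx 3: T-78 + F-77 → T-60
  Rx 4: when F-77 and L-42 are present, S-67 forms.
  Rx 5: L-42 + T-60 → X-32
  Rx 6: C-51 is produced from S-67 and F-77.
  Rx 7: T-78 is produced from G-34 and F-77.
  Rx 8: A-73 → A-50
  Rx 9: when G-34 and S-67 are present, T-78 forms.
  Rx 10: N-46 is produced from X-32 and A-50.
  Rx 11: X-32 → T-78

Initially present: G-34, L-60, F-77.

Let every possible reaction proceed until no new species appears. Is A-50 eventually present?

G-34 and F-77 present → T-78 forms (Rx 7).
T-78 present → A-73 forms (Rx 2).
A-73 present → A-50 forms (Rx 8).

Yes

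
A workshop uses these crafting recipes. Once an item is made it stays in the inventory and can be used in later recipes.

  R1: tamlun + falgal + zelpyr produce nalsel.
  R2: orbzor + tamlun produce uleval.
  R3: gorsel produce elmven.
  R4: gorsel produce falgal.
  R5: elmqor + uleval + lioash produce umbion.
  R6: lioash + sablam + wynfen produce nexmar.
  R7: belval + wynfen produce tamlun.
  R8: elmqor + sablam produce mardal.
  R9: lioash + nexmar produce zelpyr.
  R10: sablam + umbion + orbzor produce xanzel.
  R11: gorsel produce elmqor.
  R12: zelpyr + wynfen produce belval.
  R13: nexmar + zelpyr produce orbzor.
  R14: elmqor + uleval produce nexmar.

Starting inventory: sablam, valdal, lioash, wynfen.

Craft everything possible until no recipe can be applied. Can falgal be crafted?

No

falgal would need gorsel (R4), but gorsel is never obtained.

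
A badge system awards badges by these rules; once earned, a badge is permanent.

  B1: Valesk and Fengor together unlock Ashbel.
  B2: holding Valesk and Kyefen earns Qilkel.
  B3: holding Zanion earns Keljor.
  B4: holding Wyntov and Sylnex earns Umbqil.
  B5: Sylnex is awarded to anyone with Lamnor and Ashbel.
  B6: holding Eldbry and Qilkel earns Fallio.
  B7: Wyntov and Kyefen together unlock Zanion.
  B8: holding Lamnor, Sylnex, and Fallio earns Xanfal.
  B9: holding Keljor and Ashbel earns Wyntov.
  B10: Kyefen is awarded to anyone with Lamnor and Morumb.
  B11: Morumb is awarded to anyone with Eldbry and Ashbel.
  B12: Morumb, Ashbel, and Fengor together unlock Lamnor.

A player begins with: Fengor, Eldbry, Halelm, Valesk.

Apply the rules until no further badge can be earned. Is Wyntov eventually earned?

No

Wyntov would need Keljor and Ashbel (B9), but Keljor is never earned.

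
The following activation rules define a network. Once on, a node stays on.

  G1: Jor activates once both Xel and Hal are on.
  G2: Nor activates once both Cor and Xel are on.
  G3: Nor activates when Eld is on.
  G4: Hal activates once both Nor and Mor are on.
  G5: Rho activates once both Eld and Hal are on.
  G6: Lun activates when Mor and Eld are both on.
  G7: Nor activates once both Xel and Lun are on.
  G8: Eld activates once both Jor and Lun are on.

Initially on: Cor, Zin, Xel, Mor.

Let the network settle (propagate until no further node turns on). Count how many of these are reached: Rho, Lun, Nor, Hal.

2

Cor and Xel are on, so Nor activates (G2).
G4: Nor and Mor on → Hal on.
Rho would need Eld and Hal (G5), but Eld never turns on.
Lun would need Mor and Eld (G6), but Eld never turns on.
Nor: reached.
Hal: reached.
Reached: Nor and Hal — 2 of the 4.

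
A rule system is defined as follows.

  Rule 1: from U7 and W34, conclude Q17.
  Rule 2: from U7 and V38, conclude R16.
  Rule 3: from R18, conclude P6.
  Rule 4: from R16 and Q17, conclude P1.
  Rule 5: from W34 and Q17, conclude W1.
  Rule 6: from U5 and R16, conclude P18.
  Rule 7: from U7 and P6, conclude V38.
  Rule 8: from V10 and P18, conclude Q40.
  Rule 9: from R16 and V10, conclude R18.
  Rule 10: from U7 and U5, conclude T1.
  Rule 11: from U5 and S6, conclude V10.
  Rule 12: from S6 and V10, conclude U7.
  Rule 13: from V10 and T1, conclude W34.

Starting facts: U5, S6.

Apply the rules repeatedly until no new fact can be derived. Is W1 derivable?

U5 and S6 hold, so V10 follows (Rule 11).
From S6 and V10, Rule 12 gives U7.
From U7 and U5, Rule 10 gives T1.
From V10 and T1, Rule 13 gives W34.
U7 and W34 hold, so Q17 follows (Rule 1).
From W34 and Q17, Rule 5 gives W1.

Yes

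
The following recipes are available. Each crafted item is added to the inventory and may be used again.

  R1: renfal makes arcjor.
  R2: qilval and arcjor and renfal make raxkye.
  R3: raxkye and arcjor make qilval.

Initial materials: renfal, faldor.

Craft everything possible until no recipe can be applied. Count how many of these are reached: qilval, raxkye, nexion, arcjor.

renfal → arcjor (R1).
qilval would need raxkye and arcjor (R3), but raxkye is never obtained.
raxkye would need qilval, arcjor, and renfal (R2), but qilval is never obtained.
No rule produces nexion, and it is not given.
arcjor: reached.
Reached: arcjor — 1 of the 4.

1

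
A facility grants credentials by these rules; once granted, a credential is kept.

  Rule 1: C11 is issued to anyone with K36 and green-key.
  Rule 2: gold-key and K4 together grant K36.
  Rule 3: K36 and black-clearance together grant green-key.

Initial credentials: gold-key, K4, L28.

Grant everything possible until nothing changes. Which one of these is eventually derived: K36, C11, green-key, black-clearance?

Holding gold-key and K4 grants K36 (Rule 2).
C11 would need K36 and green-key (Rule 1), but green-key is never granted. green-key would need K36 and black-clearance (Rule 3), but black-clearance is never granted. No rule produces black-clearance, and it is not given.

K36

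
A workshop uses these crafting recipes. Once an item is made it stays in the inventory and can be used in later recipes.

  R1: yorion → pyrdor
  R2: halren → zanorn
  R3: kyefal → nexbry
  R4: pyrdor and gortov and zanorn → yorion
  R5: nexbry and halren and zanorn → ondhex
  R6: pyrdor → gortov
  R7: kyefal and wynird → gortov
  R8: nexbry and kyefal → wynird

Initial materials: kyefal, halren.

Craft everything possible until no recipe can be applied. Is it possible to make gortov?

Yes

Using R3, kyefal makes nexbry.
nexbry and kyefal → wynird (R8).
Using R7, kyefal and wynird make gortov.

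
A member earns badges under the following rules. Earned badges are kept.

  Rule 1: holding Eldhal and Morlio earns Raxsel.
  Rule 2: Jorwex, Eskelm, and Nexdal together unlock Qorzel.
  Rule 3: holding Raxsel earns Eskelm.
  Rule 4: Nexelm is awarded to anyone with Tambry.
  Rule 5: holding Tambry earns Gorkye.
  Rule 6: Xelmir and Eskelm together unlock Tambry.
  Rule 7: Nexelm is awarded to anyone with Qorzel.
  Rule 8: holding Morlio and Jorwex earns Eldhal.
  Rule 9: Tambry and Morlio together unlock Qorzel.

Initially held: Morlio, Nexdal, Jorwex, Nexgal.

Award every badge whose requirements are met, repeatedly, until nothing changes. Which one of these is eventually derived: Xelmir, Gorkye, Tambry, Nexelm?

Nexelm

With Morlio and Jorwex, Eldhal is earned (Rule 8).
With Eldhal and Morlio, Raxsel is earned (Rule 1).
With Raxsel, Eskelm is earned (Rule 3).
With Jorwex, Eskelm, and Nexdal, Qorzel is earned (Rule 2).
With Qorzel, Nexelm is earned (Rule 7).
Tambry would need Xelmir and Eskelm (Rule 6), but Xelmir is never earned. Gorkye would need Tambry (Rule 5), but Tambry is never earned. No rule produces Xelmir, and it is not given.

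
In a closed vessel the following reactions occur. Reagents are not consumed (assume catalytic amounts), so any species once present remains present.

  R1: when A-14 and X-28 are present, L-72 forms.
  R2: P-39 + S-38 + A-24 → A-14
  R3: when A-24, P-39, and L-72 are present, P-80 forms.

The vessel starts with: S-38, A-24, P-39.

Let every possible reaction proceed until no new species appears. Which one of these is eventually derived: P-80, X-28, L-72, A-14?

P-39, S-38, and A-24 present → A-14 forms (R2).
No rule produces X-28, and it is not given. P-80 would need A-24, P-39, and L-72 (R3), but L-72 never forms. L-72 would need A-14 and X-28 (R1), but X-28 never forms.

A-14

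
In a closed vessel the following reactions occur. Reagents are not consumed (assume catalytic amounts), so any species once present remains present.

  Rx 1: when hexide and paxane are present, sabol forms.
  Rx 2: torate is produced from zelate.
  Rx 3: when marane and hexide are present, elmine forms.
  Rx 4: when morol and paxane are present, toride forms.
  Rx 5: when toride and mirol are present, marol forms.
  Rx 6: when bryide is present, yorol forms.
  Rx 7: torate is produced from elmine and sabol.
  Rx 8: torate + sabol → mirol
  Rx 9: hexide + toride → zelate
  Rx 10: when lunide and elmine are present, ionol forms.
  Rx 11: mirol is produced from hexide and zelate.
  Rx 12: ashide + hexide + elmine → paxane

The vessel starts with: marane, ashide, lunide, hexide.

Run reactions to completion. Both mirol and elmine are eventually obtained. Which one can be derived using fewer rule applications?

elmine

elmine: marane and hexide present → elmine forms (Rx 3). [1 rule application]
mirol: marane and hexide present → elmine forms (Rx 3). ashide, hexide, and elmine present → paxane forms (Rx 12). hexide and paxane present → sabol forms (Rx 1). elmine and sabol present → torate forms (Rx 7). torate and sabol present → mirol forms (Rx 8). [5 rule applications]
elmine needs fewer.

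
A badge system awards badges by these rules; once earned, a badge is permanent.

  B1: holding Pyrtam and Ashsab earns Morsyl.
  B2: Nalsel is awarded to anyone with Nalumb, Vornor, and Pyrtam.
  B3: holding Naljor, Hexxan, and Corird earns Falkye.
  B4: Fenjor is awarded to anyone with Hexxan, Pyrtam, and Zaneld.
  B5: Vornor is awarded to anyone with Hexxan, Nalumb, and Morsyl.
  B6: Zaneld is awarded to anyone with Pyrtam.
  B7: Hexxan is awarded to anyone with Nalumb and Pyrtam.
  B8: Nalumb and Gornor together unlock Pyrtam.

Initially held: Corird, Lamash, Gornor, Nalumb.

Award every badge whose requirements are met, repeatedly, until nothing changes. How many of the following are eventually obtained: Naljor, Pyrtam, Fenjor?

With Nalumb and Gornor, Pyrtam is earned (B8).
With Nalumb and Pyrtam, Hexxan is earned (B7).
With Pyrtam, Zaneld is earned (B6).
With Hexxan, Pyrtam, and Zaneld, Fenjor is earned (B4).
No rule produces Naljor, and it is not given.
Pyrtam: reached.
Fenjor: reached.
Reached: Pyrtam and Fenjor — 2 of the 3.

2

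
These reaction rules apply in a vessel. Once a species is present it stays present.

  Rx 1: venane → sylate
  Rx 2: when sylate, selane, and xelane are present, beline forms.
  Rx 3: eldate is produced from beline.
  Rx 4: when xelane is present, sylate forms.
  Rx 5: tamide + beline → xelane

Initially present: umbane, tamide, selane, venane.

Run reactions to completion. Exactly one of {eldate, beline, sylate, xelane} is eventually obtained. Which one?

sylate

venane present → sylate forms (Rx 1).
xelane would need tamide and beline (Rx 5), but beline never forms. beline would need sylate, selane, and xelane (Rx 2), but xelane never forms. eldate would need beline (Rx 3), but beline never forms.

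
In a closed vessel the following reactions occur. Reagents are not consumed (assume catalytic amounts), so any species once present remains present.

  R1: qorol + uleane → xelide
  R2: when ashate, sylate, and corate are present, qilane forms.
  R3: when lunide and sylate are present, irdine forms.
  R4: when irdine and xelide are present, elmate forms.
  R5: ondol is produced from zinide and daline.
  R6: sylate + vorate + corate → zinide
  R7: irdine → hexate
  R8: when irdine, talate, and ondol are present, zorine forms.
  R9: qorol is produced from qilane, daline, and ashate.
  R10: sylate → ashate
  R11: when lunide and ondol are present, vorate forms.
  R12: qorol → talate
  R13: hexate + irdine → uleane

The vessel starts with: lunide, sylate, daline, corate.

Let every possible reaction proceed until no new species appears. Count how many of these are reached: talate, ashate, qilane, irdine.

lunide and sylate present → irdine forms (R3).
sylate present → ashate forms (R10).
ashate, sylate, and corate present → qilane forms (R2).
qilane, daline, and ashate present → qorol forms (R9).
qorol present → talate forms (R12).
talate: reached.
ashate: reached.
qilane: reached.
irdine: reached.
All 4 are reached.

4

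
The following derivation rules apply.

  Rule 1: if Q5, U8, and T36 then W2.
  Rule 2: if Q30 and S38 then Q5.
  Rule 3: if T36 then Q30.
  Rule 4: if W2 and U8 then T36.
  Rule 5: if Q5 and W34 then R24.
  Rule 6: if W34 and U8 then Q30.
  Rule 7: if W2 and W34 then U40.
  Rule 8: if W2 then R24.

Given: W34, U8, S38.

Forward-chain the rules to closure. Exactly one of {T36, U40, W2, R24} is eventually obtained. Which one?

From W34 and U8, Rule 6 gives Q30.
From Q30 and S38, Rule 2 gives Q5.
Q5 and W34 hold, so R24 follows (Rule 5).
W2 would need Q5, U8, and T36 (Rule 1), but T36 is never established. U40 would need W2 and W34 (Rule 7), but W2 is never established. T36 would need W2 and U8 (Rule 4), but W2 is never established.

R24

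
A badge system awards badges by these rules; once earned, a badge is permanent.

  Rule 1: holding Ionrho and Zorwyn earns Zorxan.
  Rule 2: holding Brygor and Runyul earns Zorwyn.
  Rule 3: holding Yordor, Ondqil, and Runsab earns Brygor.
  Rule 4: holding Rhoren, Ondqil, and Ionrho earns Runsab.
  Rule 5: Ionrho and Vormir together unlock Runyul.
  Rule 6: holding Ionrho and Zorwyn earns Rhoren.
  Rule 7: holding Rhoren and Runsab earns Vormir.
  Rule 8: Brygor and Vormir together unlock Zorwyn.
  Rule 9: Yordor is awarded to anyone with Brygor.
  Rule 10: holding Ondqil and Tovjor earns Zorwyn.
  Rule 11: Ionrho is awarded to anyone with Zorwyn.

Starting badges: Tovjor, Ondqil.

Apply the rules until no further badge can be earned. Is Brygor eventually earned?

No

Brygor would need Yordor, Ondqil, and Runsab (Rule 3), but Yordor is never earned.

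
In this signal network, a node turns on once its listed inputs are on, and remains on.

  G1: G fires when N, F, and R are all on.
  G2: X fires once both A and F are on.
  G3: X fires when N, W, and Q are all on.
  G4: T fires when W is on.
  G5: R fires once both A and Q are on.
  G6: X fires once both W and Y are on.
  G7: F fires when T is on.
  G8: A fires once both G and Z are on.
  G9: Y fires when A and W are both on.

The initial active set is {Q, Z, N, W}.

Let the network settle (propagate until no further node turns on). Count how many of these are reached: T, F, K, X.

N, W, and Q are on, so X fires (G3).
W is on, so T fires (G4).
T is on, so F fires (G7).
T: reached.
F: reached.
No rule produces K, and it is not given.
X: reached.
Reached: T, F, and X — 3 of the 4.

3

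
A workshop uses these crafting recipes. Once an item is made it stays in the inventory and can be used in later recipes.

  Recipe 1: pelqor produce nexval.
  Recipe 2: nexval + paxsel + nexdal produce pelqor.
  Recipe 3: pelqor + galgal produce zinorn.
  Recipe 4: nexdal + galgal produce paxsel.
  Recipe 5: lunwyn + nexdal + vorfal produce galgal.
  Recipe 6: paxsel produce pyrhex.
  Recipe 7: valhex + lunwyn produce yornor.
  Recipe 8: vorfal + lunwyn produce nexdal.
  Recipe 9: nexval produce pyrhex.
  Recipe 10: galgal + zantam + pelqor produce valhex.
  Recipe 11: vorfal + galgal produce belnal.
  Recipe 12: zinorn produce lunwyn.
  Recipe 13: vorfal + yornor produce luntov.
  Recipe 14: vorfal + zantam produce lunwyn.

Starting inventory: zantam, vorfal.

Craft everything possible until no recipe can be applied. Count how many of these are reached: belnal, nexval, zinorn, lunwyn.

2

Using Recipe 14, vorfal and zantam make lunwyn.
vorfal + lunwyn → nexdal (Recipe 8).
Using Recipe 5, lunwyn, nexdal, and vorfal make galgal.
Using Recipe 11, vorfal and galgal make belnal.
belnal: reached.
nexval would need pelqor (Recipe 1), but pelqor is never obtained.
zinorn would need pelqor and galgal (Recipe 3), but pelqor is never obtained.
lunwyn: reached.
Reached: belnal and lunwyn — 2 of the 4.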